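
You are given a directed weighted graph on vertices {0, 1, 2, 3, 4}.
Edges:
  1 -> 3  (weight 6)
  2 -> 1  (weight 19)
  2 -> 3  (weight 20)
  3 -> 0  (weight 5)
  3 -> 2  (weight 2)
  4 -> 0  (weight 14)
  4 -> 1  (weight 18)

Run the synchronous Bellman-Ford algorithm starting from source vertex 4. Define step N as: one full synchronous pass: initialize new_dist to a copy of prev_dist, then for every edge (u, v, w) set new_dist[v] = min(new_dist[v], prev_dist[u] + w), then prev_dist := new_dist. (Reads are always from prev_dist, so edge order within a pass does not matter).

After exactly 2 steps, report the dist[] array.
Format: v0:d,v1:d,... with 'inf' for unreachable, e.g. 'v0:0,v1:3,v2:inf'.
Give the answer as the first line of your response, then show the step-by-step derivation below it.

v0:14,v1:18,v2:inf,v3:24,v4:0

step 1: dist = v0:14,v1:18,v2:inf,v3:inf,v4:0
step 2: dist = v0:14,v1:18,v2:inf,v3:24,v4:0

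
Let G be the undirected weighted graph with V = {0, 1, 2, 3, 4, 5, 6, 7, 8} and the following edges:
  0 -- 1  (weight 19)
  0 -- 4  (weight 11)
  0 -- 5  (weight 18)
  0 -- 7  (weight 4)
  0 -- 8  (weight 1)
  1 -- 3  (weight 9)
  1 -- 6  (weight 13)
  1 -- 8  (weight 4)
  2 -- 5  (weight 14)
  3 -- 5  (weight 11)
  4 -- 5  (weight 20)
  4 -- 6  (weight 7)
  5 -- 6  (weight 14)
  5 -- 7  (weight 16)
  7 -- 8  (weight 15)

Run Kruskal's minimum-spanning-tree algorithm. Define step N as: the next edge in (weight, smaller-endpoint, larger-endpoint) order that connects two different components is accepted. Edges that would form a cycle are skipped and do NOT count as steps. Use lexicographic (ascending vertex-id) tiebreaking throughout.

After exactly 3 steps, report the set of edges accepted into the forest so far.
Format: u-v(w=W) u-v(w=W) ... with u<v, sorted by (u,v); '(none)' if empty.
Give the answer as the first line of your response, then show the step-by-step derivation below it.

0-7(w=4) 0-8(w=1) 1-8(w=4)

step 1: add edge 0-8 (w=1); MST = {0-8(w=1)}
step 2: add edge 0-7 (w=4); MST = {0-7(w=4) 0-8(w=1)}
step 3: add edge 1-8 (w=4); MST = {0-7(w=4) 0-8(w=1) 1-8(w=4)}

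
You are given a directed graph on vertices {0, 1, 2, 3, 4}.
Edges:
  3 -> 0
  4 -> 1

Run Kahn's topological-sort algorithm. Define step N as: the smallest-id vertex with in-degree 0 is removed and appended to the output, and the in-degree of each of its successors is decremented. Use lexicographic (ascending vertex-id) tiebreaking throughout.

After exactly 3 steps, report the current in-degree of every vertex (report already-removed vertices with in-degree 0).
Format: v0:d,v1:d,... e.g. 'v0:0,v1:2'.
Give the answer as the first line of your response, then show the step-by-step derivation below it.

v0:0,v1:1,v2:0,v3:0,v4:0

step 1: output 2; order=[2]; indeg=(1,1,0,0,0)
step 2: output 3; order=[2,3]; indeg=(0,1,0,0,0)
step 3: output 0; order=[2,3,0]; indeg=(0,1,0,0,0)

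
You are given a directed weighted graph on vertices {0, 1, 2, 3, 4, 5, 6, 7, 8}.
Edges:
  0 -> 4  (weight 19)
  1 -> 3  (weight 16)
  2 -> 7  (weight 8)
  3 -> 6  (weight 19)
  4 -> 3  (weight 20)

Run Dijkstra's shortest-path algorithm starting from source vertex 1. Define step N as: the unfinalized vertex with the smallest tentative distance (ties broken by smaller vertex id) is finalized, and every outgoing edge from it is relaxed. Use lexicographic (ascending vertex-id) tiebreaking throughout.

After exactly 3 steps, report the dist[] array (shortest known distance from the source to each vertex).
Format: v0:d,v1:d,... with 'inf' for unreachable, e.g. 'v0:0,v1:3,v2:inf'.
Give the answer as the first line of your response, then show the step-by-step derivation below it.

v0:inf,v1:0,v2:inf,v3:16,v4:inf,v5:inf,v6:35,v7:inf,v8:inf

step 1: dist = v0:inf,v1:0,v2:inf,v3:16,v4:inf,v5:inf,v6:inf,v7:inf,v8:inf
step 2: dist = v0:inf,v1:0,v2:inf,v3:16,v4:inf,v5:inf,v6:35,v7:inf,v8:inf
step 3: dist = v0:inf,v1:0,v2:inf,v3:16,v4:inf,v5:inf,v6:35,v7:inf,v8:inf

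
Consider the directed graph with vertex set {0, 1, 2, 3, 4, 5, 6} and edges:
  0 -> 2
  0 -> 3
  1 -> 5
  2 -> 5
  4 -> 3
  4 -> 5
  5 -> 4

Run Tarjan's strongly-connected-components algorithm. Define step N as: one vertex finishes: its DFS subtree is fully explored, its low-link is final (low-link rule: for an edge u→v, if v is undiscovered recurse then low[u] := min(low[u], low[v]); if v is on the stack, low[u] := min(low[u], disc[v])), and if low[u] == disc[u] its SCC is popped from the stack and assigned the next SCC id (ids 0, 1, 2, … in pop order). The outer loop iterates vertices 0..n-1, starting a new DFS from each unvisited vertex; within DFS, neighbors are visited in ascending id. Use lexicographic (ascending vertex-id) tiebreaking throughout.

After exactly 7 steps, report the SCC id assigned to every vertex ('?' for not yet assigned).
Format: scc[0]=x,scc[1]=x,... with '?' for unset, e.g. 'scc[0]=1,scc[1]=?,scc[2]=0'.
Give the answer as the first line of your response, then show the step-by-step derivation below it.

scc[0]=3,scc[1]=4,scc[2]=2,scc[3]=0,scc[4]=1,scc[5]=1,scc[6]=5

step 1: low=(low[0]=0,low[1]=?,low[2]=1,low[3]=4,low[4]=3,low[5]=2,low[6]=?); scc=(scc[0]=?,scc[1]=?,scc[2]=?,scc[3]=0,scc[4]=?,scc[5]=?,scc[6]=?)
step 2: low=(low[0]=0,low[1]=?,low[2]=1,low[3]=4,low[4]=2,low[5]=2,low[6]=?); scc=(scc[0]=?,scc[1]=?,scc[2]=?,scc[3]=0,scc[4]=?,scc[5]=?,scc[6]=?)
step 3: low=(low[0]=0,low[1]=?,low[2]=1,low[3]=4,low[4]=2,low[5]=2,low[6]=?); scc=(scc[0]=?,scc[1]=?,scc[2]=?,scc[3]=0,scc[4]=1,scc[5]=1,scc[6]=?)
step 4: low=(low[0]=0,low[1]=?,low[2]=1,low[3]=4,low[4]=2,low[5]=2,low[6]=?); scc=(scc[0]=?,scc[1]=?,scc[2]=2,scc[3]=0,scc[4]=1,scc[5]=1,scc[6]=?)
step 5: low=(low[0]=0,low[1]=?,low[2]=1,low[3]=4,low[4]=2,low[5]=2,low[6]=?); scc=(scc[0]=3,scc[1]=?,scc[2]=2,scc[3]=0,scc[4]=1,scc[5]=1,scc[6]=?)
step 6: low=(low[0]=0,low[1]=5,low[2]=1,low[3]=4,low[4]=2,low[5]=2,low[6]=?); scc=(scc[0]=3,scc[1]=4,scc[2]=2,scc[3]=0,scc[4]=1,scc[5]=1,scc[6]=?)
step 7: low=(low[0]=0,low[1]=5,low[2]=1,low[3]=4,low[4]=2,low[5]=2,low[6]=6); scc=(scc[0]=3,scc[1]=4,scc[2]=2,scc[3]=0,scc[4]=1,scc[5]=1,scc[6]=5)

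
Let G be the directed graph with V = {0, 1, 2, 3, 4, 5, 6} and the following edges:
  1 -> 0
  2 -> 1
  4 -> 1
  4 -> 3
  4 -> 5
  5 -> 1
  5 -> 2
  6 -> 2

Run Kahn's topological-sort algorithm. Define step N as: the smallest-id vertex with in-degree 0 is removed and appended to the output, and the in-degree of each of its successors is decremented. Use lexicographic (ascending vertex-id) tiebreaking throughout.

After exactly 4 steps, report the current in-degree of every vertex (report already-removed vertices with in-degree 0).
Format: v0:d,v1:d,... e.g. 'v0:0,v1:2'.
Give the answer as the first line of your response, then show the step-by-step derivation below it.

v0:1,v1:1,v2:0,v3:0,v4:0,v5:0,v6:0

step 1: output 4; order=[4]; indeg=(1,2,2,0,0,0,0)
step 2: output 3; order=[4,3]; indeg=(1,2,2,0,0,0,0)
step 3: output 5; order=[4,3,5]; indeg=(1,1,1,0,0,0,0)
step 4: output 6; order=[4,3,5,6]; indeg=(1,1,0,0,0,0,0)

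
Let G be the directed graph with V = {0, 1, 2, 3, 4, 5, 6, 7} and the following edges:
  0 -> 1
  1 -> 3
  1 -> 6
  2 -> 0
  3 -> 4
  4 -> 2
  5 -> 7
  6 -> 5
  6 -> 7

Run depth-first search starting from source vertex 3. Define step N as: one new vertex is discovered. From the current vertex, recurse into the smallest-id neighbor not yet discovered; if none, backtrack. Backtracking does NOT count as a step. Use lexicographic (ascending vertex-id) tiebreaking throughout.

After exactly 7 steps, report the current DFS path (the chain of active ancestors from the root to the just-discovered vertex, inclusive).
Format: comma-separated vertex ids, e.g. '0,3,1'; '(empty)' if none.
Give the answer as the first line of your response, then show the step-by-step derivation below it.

3,4,2,0,1,6,5

step 1: discover 3; path=3; order=3
step 2: discover 4; path=3>4; order=3,4
step 3: discover 2; path=3>4>2; order=3,4,2
step 4: discover 0; path=3>4>2>0; order=3,4,2,0
step 5: discover 1; path=3>4>2>0>1; order=3,4,2,0,1
step 6: discover 6; path=3>4>2>0>1>6; order=3,4,2,0,1,6
step 7: discover 5; path=3>4>2>0>1>6>5; order=3,4,2,0,1,6,5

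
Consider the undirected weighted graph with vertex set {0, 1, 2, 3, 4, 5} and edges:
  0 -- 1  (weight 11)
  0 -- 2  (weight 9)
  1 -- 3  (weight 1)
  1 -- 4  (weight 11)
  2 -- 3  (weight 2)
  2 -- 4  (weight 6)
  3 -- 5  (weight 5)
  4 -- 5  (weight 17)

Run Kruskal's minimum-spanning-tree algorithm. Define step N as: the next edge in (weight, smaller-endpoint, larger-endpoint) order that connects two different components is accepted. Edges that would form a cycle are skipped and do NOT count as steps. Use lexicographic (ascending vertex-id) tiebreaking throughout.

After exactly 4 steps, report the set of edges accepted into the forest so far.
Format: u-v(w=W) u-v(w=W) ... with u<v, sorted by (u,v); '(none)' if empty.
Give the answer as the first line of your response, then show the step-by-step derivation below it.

1-3(w=1) 2-3(w=2) 2-4(w=6) 3-5(w=5)

step 1: add edge 1-3 (w=1); MST = {1-3(w=1)}
step 2: add edge 2-3 (w=2); MST = {1-3(w=1) 2-3(w=2)}
step 3: add edge 3-5 (w=5); MST = {1-3(w=1) 2-3(w=2) 3-5(w=5)}
step 4: add edge 2-4 (w=6); MST = {1-3(w=1) 2-3(w=2) 2-4(w=6) 3-5(w=5)}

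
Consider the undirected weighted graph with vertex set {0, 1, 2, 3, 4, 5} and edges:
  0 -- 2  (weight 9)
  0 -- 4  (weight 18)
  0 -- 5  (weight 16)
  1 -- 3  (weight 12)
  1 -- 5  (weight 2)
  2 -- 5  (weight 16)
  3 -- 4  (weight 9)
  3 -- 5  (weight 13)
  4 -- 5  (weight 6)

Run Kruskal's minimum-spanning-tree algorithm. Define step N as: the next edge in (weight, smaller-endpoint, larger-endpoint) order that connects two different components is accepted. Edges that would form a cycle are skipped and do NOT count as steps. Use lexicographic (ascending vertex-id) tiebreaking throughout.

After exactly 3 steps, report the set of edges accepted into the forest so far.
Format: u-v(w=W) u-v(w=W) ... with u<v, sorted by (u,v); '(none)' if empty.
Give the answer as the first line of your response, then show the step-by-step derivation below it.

0-2(w=9) 1-5(w=2) 4-5(w=6)

step 1: add edge 1-5 (w=2); MST = {1-5(w=2)}
step 2: add edge 4-5 (w=6); MST = {1-5(w=2) 4-5(w=6)}
step 3: add edge 0-2 (w=9); MST = {0-2(w=9) 1-5(w=2) 4-5(w=6)}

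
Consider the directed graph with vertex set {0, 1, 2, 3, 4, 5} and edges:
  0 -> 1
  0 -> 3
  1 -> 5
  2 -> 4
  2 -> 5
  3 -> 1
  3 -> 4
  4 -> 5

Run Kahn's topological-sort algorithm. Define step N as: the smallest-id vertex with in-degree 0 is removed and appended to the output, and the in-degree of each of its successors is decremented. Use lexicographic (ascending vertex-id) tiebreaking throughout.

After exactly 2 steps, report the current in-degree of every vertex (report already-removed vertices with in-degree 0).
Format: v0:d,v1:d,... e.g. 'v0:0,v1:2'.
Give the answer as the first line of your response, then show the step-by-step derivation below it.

v0:0,v1:1,v2:0,v3:0,v4:1,v5:2

step 1: output 0; order=[0]; indeg=(0,1,0,0,2,3)
step 2: output 2; order=[0,2]; indeg=(0,1,0,0,1,2)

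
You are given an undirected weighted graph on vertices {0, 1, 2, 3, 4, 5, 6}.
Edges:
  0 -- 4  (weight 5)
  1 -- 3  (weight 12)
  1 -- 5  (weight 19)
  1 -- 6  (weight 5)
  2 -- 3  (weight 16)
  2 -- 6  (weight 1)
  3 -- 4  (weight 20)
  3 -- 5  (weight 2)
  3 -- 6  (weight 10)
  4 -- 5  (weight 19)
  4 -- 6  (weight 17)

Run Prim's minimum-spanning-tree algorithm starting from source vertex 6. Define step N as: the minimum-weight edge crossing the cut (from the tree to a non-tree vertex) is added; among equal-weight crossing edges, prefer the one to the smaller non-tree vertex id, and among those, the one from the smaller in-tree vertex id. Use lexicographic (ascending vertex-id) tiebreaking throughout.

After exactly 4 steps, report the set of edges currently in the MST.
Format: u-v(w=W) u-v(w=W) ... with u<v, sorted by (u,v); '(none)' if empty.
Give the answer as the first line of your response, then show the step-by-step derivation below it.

1-6(w=5) 2-6(w=1) 3-5(w=2) 3-6(w=10)

step 1: add edge 2-6 (w=1); MST = {2-6(w=1)}
step 2: add edge 1-6 (w=5); MST = {1-6(w=5) 2-6(w=1)}
step 3: add edge 3-6 (w=10); MST = {1-6(w=5) 2-6(w=1) 3-6(w=10)}
step 4: add edge 3-5 (w=2); MST = {1-6(w=5) 2-6(w=1) 3-5(w=2) 3-6(w=10)}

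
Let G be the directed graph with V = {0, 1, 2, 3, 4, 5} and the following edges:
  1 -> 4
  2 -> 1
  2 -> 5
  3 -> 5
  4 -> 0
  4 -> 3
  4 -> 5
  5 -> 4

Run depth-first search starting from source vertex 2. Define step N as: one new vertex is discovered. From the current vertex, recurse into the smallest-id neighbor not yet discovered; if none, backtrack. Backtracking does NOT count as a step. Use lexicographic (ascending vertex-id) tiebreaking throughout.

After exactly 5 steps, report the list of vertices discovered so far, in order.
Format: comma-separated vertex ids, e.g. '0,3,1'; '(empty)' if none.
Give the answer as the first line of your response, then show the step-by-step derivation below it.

2,1,4,0,3

step 1: discover 2; path=2; order=2
step 2: discover 1; path=2>1; order=2,1
step 3: discover 4; path=2>1>4; order=2,1,4
step 4: discover 0; path=2>1>4>0; order=2,1,4,0
step 5: discover 3; path=2>1>4>3; order=2,1,4,0,3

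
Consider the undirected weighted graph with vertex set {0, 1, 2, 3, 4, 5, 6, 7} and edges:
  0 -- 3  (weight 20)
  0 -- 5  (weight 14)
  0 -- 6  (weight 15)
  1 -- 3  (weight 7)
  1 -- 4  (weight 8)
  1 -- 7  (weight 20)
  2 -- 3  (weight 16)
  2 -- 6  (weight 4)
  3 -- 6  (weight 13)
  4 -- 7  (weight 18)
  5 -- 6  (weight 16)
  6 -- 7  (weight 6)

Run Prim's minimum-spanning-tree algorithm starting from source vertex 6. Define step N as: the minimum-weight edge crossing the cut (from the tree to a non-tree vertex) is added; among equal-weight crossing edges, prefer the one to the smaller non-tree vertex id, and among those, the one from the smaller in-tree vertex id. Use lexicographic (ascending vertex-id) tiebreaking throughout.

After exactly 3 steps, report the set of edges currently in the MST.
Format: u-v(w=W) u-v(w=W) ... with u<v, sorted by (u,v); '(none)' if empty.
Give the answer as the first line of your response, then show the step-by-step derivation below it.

2-6(w=4) 3-6(w=13) 6-7(w=6)

step 1: add edge 2-6 (w=4); MST = {2-6(w=4)}
step 2: add edge 6-7 (w=6); MST = {2-6(w=4) 6-7(w=6)}
step 3: add edge 3-6 (w=13); MST = {2-6(w=4) 3-6(w=13) 6-7(w=6)}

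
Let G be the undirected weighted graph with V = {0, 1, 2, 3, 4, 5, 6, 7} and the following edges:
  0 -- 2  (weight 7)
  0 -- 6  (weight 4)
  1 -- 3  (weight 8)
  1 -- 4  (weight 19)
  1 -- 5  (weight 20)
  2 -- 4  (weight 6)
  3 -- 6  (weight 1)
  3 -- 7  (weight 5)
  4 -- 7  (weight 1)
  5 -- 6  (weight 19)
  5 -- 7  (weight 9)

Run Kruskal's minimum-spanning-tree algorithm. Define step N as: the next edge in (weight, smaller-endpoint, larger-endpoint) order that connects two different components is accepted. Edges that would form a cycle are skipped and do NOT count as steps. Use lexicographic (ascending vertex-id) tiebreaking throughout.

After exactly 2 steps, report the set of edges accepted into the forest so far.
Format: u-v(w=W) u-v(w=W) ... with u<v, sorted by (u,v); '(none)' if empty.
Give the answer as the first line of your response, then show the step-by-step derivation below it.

3-6(w=1) 4-7(w=1)

step 1: add edge 3-6 (w=1); MST = {3-6(w=1)}
step 2: add edge 4-7 (w=1); MST = {3-6(w=1) 4-7(w=1)}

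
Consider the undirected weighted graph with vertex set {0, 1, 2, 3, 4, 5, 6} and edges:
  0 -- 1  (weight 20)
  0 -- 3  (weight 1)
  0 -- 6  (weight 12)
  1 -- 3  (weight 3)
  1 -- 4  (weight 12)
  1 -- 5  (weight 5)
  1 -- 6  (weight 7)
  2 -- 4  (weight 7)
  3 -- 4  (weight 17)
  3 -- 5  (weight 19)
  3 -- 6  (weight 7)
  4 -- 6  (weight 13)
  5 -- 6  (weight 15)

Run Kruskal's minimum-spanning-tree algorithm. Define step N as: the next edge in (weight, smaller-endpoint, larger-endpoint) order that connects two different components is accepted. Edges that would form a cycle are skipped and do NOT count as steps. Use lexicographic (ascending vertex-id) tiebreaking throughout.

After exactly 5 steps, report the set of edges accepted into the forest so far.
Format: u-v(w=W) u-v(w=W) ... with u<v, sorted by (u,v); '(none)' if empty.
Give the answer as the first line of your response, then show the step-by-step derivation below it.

0-3(w=1) 1-3(w=3) 1-5(w=5) 1-6(w=7) 2-4(w=7)

step 1: add edge 0-3 (w=1); MST = {0-3(w=1)}
step 2: add edge 1-3 (w=3); MST = {0-3(w=1) 1-3(w=3)}
step 3: add edge 1-5 (w=5); MST = {0-3(w=1) 1-3(w=3) 1-5(w=5)}
step 4: add edge 1-6 (w=7); MST = {0-3(w=1) 1-3(w=3) 1-5(w=5) 1-6(w=7)}
step 5: add edge 2-4 (w=7); MST = {0-3(w=1) 1-3(w=3) 1-5(w=5) 1-6(w=7) 2-4(w=7)}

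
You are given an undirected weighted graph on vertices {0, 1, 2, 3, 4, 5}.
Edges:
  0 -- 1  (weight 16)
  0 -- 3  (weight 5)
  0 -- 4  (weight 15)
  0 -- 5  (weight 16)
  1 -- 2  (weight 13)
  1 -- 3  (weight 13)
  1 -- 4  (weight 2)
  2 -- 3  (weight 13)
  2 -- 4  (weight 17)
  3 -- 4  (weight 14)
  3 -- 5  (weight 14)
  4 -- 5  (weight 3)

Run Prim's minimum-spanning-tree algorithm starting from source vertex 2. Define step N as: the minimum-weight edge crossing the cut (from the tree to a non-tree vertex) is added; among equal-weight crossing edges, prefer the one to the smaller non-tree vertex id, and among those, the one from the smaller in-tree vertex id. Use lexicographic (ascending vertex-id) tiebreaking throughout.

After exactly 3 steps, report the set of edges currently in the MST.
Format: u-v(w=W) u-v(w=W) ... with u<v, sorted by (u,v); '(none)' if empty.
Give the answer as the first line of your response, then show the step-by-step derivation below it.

1-2(w=13) 1-4(w=2) 4-5(w=3)

step 1: add edge 1-2 (w=13); MST = {1-2(w=13)}
step 2: add edge 1-4 (w=2); MST = {1-2(w=13) 1-4(w=2)}
step 3: add edge 4-5 (w=3); MST = {1-2(w=13) 1-4(w=2) 4-5(w=3)}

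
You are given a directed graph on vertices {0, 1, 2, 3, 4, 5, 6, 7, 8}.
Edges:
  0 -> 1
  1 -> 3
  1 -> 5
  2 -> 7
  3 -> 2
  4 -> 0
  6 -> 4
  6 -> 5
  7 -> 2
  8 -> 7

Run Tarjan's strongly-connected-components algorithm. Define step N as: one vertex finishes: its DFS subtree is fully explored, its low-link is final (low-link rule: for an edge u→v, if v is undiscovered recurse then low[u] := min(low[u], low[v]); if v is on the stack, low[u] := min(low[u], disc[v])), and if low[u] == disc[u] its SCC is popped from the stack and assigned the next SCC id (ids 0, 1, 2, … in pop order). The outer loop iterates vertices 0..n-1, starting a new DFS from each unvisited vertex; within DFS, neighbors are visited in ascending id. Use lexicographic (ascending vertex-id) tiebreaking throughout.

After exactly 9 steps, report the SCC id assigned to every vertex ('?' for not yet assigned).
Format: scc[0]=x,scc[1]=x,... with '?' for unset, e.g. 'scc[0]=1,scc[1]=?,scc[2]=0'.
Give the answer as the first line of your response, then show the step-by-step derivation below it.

scc[0]=4,scc[1]=3,scc[2]=0,scc[3]=1,scc[4]=5,scc[5]=2,scc[6]=6,scc[7]=0,scc[8]=7

step 1: low=(low[0]=0,low[1]=1,low[2]=3,low[3]=2,low[4]=?,low[5]=?,low[6]=?,low[7]=3,low[8]=?); scc=(scc[0]=?,scc[1]=?,scc[2]=?,scc[3]=?,scc[4]=?,scc[5]=?,scc[6]=?,scc[7]=?,scc[8]=?)
step 2: low=(low[0]=0,low[1]=1,low[2]=3,low[3]=2,low[4]=?,low[5]=?,low[6]=?,low[7]=3,low[8]=?); scc=(scc[0]=?,scc[1]=?,scc[2]=0,scc[3]=?,scc[4]=?,scc[5]=?,scc[6]=?,scc[7]=0,scc[8]=?)
step 3: low=(low[0]=0,low[1]=1,low[2]=3,low[3]=2,low[4]=?,low[5]=?,low[6]=?,low[7]=3,low[8]=?); scc=(scc[0]=?,scc[1]=?,scc[2]=0,scc[3]=1,scc[4]=?,scc[5]=?,scc[6]=?,scc[7]=0,scc[8]=?)
step 4: low=(low[0]=0,low[1]=1,low[2]=3,low[3]=2,low[4]=?,low[5]=5,low[6]=?,low[7]=3,low[8]=?); scc=(scc[0]=?,scc[1]=?,scc[2]=0,scc[3]=1,scc[4]=?,scc[5]=2,scc[6]=?,scc[7]=0,scc[8]=?)
step 5: low=(low[0]=0,low[1]=1,low[2]=3,low[3]=2,low[4]=?,low[5]=5,low[6]=?,low[7]=3,low[8]=?); scc=(scc[0]=?,scc[1]=3,scc[2]=0,scc[3]=1,scc[4]=?,scc[5]=2,scc[6]=?,scc[7]=0,scc[8]=?)
step 6: low=(low[0]=0,low[1]=1,low[2]=3,low[3]=2,low[4]=?,low[5]=5,low[6]=?,low[7]=3,low[8]=?); scc=(scc[0]=4,scc[1]=3,scc[2]=0,scc[3]=1,scc[4]=?,scc[5]=2,scc[6]=?,scc[7]=0,scc[8]=?)
step 7: low=(low[0]=0,low[1]=1,low[2]=3,low[3]=2,low[4]=6,low[5]=5,low[6]=?,low[7]=3,low[8]=?); scc=(scc[0]=4,scc[1]=3,scc[2]=0,scc[3]=1,scc[4]=5,scc[5]=2,scc[6]=?,scc[7]=0,scc[8]=?)
step 8: low=(low[0]=0,low[1]=1,low[2]=3,low[3]=2,low[4]=6,low[5]=5,low[6]=7,low[7]=3,low[8]=?); scc=(scc[0]=4,scc[1]=3,scc[2]=0,scc[3]=1,scc[4]=5,scc[5]=2,scc[6]=6,scc[7]=0,scc[8]=?)
step 9: low=(low[0]=0,low[1]=1,low[2]=3,low[3]=2,low[4]=6,low[5]=5,low[6]=7,low[7]=3,low[8]=8); scc=(scc[0]=4,scc[1]=3,scc[2]=0,scc[3]=1,scc[4]=5,scc[5]=2,scc[6]=6,scc[7]=0,scc[8]=7)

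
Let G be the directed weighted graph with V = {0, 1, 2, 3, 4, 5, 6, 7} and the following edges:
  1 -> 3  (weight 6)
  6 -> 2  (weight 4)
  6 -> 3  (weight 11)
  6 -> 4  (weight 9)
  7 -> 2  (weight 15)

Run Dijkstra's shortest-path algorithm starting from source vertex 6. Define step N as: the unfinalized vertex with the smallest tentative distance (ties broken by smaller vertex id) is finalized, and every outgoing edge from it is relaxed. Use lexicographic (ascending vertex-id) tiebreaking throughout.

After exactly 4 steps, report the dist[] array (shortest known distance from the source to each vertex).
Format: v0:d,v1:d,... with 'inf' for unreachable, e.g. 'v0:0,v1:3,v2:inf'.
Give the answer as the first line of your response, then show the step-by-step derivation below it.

v0:inf,v1:inf,v2:4,v3:11,v4:9,v5:inf,v6:0,v7:inf

step 1: dist = v0:inf,v1:inf,v2:4,v3:11,v4:9,v5:inf,v6:0,v7:inf
step 2: dist = v0:inf,v1:inf,v2:4,v3:11,v4:9,v5:inf,v6:0,v7:inf
step 3: dist = v0:inf,v1:inf,v2:4,v3:11,v4:9,v5:inf,v6:0,v7:inf
step 4: dist = v0:inf,v1:inf,v2:4,v3:11,v4:9,v5:inf,v6:0,v7:inf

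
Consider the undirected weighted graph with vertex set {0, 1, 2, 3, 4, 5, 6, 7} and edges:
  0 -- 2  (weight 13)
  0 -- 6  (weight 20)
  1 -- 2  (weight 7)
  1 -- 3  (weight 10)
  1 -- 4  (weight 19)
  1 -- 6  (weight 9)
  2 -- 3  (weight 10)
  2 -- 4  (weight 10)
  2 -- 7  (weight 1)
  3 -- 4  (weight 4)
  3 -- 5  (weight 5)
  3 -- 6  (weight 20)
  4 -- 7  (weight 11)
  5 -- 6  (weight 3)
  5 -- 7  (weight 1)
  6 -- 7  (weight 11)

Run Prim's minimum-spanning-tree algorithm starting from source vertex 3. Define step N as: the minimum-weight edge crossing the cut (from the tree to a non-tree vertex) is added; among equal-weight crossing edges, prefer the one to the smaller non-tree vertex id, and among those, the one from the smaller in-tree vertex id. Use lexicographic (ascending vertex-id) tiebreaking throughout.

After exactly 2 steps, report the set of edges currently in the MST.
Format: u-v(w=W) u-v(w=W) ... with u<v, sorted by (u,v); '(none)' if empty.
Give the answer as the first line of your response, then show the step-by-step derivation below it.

3-4(w=4) 3-5(w=5)

step 1: add edge 3-4 (w=4); MST = {3-4(w=4)}
step 2: add edge 3-5 (w=5); MST = {3-4(w=4) 3-5(w=5)}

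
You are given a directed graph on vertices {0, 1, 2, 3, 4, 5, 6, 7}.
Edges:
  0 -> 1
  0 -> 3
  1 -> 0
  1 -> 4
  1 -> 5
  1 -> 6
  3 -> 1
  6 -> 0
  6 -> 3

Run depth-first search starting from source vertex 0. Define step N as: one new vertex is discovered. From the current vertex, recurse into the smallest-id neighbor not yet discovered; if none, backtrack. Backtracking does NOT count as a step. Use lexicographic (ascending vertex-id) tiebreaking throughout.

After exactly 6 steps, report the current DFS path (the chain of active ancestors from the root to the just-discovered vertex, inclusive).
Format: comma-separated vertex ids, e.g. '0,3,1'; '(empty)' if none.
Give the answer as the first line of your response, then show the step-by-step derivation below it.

0,1,6,3

step 1: discover 0; path=0; order=0
step 2: discover 1; path=0>1; order=0,1
step 3: discover 4; path=0>1>4; order=0,1,4
step 4: discover 5; path=0>1>5; order=0,1,4,5
step 5: discover 6; path=0>1>6; order=0,1,4,5,6
step 6: discover 3; path=0>1>6>3; order=0,1,4,5,6,3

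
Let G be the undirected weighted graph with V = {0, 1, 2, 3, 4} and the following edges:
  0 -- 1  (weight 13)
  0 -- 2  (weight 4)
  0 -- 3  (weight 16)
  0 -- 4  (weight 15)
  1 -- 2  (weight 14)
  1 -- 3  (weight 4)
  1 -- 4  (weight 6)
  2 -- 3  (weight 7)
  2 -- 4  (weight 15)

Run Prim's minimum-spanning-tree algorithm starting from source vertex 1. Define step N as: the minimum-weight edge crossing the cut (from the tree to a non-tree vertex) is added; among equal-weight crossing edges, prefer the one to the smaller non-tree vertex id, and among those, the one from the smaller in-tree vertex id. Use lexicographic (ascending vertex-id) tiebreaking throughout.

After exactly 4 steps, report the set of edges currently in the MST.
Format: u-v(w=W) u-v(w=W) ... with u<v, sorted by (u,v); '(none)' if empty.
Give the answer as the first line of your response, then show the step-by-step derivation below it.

0-2(w=4) 1-3(w=4) 1-4(w=6) 2-3(w=7)

step 1: add edge 1-3 (w=4); MST = {1-3(w=4)}
step 2: add edge 1-4 (w=6); MST = {1-3(w=4) 1-4(w=6)}
step 3: add edge 2-3 (w=7); MST = {1-3(w=4) 1-4(w=6) 2-3(w=7)}
step 4: add edge 0-2 (w=4); MST = {0-2(w=4) 1-3(w=4) 1-4(w=6) 2-3(w=7)}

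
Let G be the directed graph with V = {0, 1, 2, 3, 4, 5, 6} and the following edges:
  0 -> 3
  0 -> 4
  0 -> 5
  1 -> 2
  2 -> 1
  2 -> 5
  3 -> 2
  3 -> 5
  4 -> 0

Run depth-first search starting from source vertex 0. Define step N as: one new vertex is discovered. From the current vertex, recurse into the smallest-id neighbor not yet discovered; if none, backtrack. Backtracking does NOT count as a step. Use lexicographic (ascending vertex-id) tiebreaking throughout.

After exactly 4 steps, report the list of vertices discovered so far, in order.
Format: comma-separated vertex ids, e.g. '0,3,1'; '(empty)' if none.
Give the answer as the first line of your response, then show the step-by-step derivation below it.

0,3,2,1

step 1: discover 0; path=0; order=0
step 2: discover 3; path=0>3; order=0,3
step 3: discover 2; path=0>3>2; order=0,3,2
step 4: discover 1; path=0>3>2>1; order=0,3,2,1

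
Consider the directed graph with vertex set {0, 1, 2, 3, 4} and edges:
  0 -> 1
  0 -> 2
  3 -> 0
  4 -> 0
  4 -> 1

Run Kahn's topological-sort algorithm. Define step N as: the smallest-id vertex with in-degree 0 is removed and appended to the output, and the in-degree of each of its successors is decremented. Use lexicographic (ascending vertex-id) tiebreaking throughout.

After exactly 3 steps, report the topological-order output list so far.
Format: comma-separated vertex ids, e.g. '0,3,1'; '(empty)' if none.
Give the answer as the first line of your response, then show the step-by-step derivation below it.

3,4,0

step 1: output 3; order=[3]; indeg=(1,2,1,0,0)
step 2: output 4; order=[3,4]; indeg=(0,1,1,0,0)
step 3: output 0; order=[3,4,0]; indeg=(0,0,0,0,0)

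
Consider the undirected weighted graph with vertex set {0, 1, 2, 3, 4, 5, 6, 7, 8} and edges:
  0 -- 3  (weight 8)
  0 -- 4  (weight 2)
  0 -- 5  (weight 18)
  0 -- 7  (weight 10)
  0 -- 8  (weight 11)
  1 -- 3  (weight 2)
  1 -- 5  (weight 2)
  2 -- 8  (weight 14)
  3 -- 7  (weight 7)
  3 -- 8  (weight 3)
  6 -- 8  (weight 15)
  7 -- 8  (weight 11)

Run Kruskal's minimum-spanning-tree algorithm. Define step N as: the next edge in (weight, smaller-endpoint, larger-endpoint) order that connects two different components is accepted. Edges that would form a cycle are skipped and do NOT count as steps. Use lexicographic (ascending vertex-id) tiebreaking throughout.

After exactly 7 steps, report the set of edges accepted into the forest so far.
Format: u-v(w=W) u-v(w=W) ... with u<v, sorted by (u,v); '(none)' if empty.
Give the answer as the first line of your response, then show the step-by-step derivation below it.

0-3(w=8) 0-4(w=2) 1-3(w=2) 1-5(w=2) 2-8(w=14) 3-7(w=7) 3-8(w=3)

step 1: add edge 0-4 (w=2); MST = {0-4(w=2)}
step 2: add edge 1-3 (w=2); MST = {0-4(w=2) 1-3(w=2)}
step 3: add edge 1-5 (w=2); MST = {0-4(w=2) 1-3(w=2) 1-5(w=2)}
step 4: add edge 3-8 (w=3); MST = {0-4(w=2) 1-3(w=2) 1-5(w=2) 3-8(w=3)}
step 5: add edge 3-7 (w=7); MST = {0-4(w=2) 1-3(w=2) 1-5(w=2) 3-7(w=7) 3-8(w=3)}
step 6: add edge 0-3 (w=8); MST = {0-3(w=8) 0-4(w=2) 1-3(w=2) 1-5(w=2) 3-7(w=7) 3-8(w=3)}
step 7: add edge 2-8 (w=14); MST = {0-3(w=8) 0-4(w=2) 1-3(w=2) 1-5(w=2) 2-8(w=14) 3-7(w=7) 3-8(w=3)}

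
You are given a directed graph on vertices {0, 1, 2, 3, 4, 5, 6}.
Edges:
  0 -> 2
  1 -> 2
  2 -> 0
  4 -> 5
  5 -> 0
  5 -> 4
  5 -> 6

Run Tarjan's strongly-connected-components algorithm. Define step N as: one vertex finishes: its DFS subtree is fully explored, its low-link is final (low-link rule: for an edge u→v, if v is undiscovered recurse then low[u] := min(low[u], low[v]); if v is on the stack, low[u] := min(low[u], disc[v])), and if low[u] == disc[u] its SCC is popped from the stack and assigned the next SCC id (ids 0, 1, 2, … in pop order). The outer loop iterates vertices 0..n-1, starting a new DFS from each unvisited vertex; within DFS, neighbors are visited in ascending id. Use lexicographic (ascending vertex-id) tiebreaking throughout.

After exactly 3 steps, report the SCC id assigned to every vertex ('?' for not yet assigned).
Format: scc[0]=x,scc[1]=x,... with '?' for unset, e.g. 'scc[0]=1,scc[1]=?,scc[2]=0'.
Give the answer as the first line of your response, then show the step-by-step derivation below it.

scc[0]=0,scc[1]=1,scc[2]=0,scc[3]=?,scc[4]=?,scc[5]=?,scc[6]=?

step 1: low=(low[0]=0,low[1]=?,low[2]=0,low[3]=?,low[4]=?,low[5]=?,low[6]=?); scc=(scc[0]=?,scc[1]=?,scc[2]=?,scc[3]=?,scc[4]=?,scc[5]=?,scc[6]=?)
step 2: low=(low[0]=0,low[1]=?,low[2]=0,low[3]=?,low[4]=?,low[5]=?,low[6]=?); scc=(scc[0]=0,scc[1]=?,scc[2]=0,scc[3]=?,scc[4]=?,scc[5]=?,scc[6]=?)
step 3: low=(low[0]=0,low[1]=2,low[2]=0,low[3]=?,low[4]=?,low[5]=?,low[6]=?); scc=(scc[0]=0,scc[1]=1,scc[2]=0,scc[3]=?,scc[4]=?,scc[5]=?,scc[6]=?)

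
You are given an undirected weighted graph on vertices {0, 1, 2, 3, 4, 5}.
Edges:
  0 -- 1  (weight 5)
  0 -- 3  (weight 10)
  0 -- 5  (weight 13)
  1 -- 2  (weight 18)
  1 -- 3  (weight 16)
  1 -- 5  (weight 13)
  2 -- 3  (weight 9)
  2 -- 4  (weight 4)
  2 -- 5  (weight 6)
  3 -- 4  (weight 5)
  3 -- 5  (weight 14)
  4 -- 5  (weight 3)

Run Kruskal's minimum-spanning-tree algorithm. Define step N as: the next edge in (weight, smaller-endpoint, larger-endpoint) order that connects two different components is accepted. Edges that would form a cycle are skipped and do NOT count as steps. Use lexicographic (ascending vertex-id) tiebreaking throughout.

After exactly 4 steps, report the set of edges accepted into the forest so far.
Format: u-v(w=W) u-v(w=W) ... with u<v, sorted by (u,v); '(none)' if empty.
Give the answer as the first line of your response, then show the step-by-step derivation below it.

0-1(w=5) 2-4(w=4) 3-4(w=5) 4-5(w=3)

step 1: add edge 4-5 (w=3); MST = {4-5(w=3)}
step 2: add edge 2-4 (w=4); MST = {2-4(w=4) 4-5(w=3)}
step 3: add edge 0-1 (w=5); MST = {0-1(w=5) 2-4(w=4) 4-5(w=3)}
step 4: add edge 3-4 (w=5); MST = {0-1(w=5) 2-4(w=4) 3-4(w=5) 4-5(w=3)}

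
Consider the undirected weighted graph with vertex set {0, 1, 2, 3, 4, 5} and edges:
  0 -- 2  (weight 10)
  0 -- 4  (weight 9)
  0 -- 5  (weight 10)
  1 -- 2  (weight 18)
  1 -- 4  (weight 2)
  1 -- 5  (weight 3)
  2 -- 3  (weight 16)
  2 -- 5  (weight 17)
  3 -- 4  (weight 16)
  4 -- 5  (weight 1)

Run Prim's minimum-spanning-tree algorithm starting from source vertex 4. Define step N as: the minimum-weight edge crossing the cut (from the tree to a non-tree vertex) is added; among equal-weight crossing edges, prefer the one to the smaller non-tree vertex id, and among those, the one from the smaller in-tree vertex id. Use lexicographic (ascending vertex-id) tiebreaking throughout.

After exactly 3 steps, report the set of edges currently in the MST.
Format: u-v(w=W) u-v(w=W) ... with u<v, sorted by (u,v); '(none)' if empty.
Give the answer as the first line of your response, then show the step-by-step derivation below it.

0-4(w=9) 1-4(w=2) 4-5(w=1)

step 1: add edge 4-5 (w=1); MST = {4-5(w=1)}
step 2: add edge 1-4 (w=2); MST = {1-4(w=2) 4-5(w=1)}
step 3: add edge 0-4 (w=9); MST = {0-4(w=9) 1-4(w=2) 4-5(w=1)}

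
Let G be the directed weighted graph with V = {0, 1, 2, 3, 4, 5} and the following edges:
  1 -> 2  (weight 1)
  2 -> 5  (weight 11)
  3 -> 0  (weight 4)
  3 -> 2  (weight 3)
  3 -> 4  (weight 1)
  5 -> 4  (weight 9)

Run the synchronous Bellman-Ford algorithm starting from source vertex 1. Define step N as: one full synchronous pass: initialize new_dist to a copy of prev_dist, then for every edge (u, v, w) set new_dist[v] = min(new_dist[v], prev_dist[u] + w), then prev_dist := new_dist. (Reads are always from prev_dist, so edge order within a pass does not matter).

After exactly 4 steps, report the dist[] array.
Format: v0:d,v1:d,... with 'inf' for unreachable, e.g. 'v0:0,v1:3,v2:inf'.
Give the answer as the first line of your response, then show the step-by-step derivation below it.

v0:inf,v1:0,v2:1,v3:inf,v4:21,v5:12

step 1: dist = v0:inf,v1:0,v2:1,v3:inf,v4:inf,v5:inf
step 2: dist = v0:inf,v1:0,v2:1,v3:inf,v4:inf,v5:12
step 3: dist = v0:inf,v1:0,v2:1,v3:inf,v4:21,v5:12
step 4: dist = v0:inf,v1:0,v2:1,v3:inf,v4:21,v5:12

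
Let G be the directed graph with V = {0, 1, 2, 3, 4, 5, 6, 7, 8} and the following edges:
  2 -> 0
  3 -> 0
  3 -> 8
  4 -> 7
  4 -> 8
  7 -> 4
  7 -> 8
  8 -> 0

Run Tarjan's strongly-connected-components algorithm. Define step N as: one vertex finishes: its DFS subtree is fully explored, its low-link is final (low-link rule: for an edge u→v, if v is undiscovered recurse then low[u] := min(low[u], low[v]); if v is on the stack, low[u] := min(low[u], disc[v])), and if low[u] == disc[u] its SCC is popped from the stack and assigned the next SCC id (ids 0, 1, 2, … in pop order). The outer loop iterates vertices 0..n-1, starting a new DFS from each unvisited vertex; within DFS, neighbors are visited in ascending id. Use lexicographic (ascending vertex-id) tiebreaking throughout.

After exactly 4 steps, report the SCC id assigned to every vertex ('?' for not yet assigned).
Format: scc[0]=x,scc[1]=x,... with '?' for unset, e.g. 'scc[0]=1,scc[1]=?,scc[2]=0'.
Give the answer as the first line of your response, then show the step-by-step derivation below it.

scc[0]=0,scc[1]=1,scc[2]=2,scc[3]=?,scc[4]=?,scc[5]=?,scc[6]=?,scc[7]=?,scc[8]=3

step 1: low=(low[0]=0,low[1]=?,low[2]=?,low[3]=?,low[4]=?,low[5]=?,low[6]=?,low[7]=?,low[8]=?); scc=(scc[0]=0,scc[1]=?,scc[2]=?,scc[3]=?,scc[4]=?,scc[5]=?,scc[6]=?,scc[7]=?,scc[8]=?)
step 2: low=(low[0]=0,low[1]=1,low[2]=?,low[3]=?,low[4]=?,low[5]=?,low[6]=?,low[7]=?,low[8]=?); scc=(scc[0]=0,scc[1]=1,scc[2]=?,scc[3]=?,scc[4]=?,scc[5]=?,scc[6]=?,scc[7]=?,scc[8]=?)
step 3: low=(low[0]=0,low[1]=1,low[2]=2,low[3]=?,low[4]=?,low[5]=?,low[6]=?,low[7]=?,low[8]=?); scc=(scc[0]=0,scc[1]=1,scc[2]=2,scc[3]=?,scc[4]=?,scc[5]=?,scc[6]=?,scc[7]=?,scc[8]=?)
step 4: low=(low[0]=0,low[1]=1,low[2]=2,low[3]=3,low[4]=?,low[5]=?,low[6]=?,low[7]=?,low[8]=4); scc=(scc[0]=0,scc[1]=1,scc[2]=2,scc[3]=?,scc[4]=?,scc[5]=?,scc[6]=?,scc[7]=?,scc[8]=3)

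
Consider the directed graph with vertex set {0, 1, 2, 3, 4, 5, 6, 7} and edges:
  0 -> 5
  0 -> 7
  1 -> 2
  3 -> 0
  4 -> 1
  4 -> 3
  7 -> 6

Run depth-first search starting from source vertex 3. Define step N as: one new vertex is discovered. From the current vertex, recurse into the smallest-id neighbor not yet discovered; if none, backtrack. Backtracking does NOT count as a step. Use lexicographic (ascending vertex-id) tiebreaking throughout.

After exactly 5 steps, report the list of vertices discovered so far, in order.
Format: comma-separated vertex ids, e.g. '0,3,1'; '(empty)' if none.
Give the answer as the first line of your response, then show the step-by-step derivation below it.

3,0,5,7,6

step 1: discover 3; path=3; order=3
step 2: discover 0; path=3>0; order=3,0
step 3: discover 5; path=3>0>5; order=3,0,5
step 4: discover 7; path=3>0>7; order=3,0,5,7
step 5: discover 6; path=3>0>7>6; order=3,0,5,7,6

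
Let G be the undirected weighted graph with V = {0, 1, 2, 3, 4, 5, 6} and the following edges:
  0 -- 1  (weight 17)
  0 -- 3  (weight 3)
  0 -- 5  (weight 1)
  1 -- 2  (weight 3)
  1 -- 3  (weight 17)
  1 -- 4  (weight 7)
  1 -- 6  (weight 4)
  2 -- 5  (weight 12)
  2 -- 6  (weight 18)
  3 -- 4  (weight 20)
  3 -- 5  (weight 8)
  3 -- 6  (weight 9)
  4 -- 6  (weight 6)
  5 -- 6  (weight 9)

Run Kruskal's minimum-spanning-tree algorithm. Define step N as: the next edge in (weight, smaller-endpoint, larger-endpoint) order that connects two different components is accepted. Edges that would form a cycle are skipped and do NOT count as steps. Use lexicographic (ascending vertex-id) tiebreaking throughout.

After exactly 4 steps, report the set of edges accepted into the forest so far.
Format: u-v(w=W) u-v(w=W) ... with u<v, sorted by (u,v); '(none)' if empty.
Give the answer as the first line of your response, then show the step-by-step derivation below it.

0-3(w=3) 0-5(w=1) 1-2(w=3) 1-6(w=4)

step 1: add edge 0-5 (w=1); MST = {0-5(w=1)}
step 2: add edge 0-3 (w=3); MST = {0-3(w=3) 0-5(w=1)}
step 3: add edge 1-2 (w=3); MST = {0-3(w=3) 0-5(w=1) 1-2(w=3)}
step 4: add edge 1-6 (w=4); MST = {0-3(w=3) 0-5(w=1) 1-2(w=3) 1-6(w=4)}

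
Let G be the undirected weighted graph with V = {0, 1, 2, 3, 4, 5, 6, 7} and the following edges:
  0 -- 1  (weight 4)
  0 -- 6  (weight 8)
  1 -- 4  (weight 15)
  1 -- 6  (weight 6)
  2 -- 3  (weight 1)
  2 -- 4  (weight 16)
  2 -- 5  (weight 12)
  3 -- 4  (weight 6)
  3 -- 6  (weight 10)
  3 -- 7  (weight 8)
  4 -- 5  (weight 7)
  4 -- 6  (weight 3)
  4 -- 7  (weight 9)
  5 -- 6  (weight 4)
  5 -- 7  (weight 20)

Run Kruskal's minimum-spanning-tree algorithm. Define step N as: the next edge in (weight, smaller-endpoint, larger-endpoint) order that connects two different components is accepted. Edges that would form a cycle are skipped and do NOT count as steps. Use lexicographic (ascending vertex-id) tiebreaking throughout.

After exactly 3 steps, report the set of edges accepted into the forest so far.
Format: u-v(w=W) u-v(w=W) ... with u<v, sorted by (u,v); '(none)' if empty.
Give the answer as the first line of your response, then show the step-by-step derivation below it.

0-1(w=4) 2-3(w=1) 4-6(w=3)

step 1: add edge 2-3 (w=1); MST = {2-3(w=1)}
step 2: add edge 4-6 (w=3); MST = {2-3(w=1) 4-6(w=3)}
step 3: add edge 0-1 (w=4); MST = {0-1(w=4) 2-3(w=1) 4-6(w=3)}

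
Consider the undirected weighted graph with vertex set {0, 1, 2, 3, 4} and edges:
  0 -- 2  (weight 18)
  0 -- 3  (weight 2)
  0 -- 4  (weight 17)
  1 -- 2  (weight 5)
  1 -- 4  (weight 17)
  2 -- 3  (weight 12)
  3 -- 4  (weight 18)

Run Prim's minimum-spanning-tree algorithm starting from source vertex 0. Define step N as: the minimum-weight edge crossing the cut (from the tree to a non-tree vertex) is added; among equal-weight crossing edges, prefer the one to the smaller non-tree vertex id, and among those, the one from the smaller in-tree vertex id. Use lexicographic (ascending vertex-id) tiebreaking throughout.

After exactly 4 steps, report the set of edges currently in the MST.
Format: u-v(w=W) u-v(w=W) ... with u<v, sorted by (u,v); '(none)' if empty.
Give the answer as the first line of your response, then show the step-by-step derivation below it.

0-3(w=2) 0-4(w=17) 1-2(w=5) 2-3(w=12)

step 1: add edge 0-3 (w=2); MST = {0-3(w=2)}
step 2: add edge 2-3 (w=12); MST = {0-3(w=2) 2-3(w=12)}
step 3: add edge 1-2 (w=5); MST = {0-3(w=2) 1-2(w=5) 2-3(w=12)}
step 4: add edge 0-4 (w=17); MST = {0-3(w=2) 0-4(w=17) 1-2(w=5) 2-3(w=12)}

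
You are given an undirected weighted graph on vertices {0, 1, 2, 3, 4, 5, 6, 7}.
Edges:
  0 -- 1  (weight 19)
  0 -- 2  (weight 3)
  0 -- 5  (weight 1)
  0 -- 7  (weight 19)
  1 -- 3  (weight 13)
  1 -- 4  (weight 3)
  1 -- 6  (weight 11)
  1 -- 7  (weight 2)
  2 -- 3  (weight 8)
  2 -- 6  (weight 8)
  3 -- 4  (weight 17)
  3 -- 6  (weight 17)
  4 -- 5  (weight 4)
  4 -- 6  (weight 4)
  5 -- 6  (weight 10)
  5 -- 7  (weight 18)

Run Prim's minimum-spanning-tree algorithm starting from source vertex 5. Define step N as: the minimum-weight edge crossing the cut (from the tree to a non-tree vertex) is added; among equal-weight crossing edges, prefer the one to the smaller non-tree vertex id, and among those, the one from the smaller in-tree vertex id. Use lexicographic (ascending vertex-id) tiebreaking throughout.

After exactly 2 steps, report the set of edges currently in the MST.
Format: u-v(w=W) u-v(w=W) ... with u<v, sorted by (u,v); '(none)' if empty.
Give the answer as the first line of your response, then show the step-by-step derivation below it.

0-2(w=3) 0-5(w=1)

step 1: add edge 0-5 (w=1); MST = {0-5(w=1)}
step 2: add edge 0-2 (w=3); MST = {0-2(w=3) 0-5(w=1)}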